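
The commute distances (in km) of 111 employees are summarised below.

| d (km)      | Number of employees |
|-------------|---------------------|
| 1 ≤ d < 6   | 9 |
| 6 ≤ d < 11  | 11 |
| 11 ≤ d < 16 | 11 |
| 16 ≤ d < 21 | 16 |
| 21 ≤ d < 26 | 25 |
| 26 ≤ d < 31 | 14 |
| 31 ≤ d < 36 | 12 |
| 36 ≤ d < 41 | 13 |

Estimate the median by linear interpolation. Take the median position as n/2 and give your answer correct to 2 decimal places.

Cumulative frequencies: 9, 20, 31, 47, 72, 86, 98, 111
n = 111; position = n/2 = 55.5.
This falls in the class 21 ≤ d < 26: L = 21, F = 47, f = 25, h = 5.
Median ≈ 21 + ((55.5 − 47) / 25) × 5 = 22.7000

22.70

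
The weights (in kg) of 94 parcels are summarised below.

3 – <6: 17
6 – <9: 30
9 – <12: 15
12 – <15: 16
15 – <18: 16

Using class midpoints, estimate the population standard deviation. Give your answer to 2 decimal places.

Midpoints: 4.5, 7.5, 10.5, 13.5, 16.5
n = 94, Σfm = 939, mean = 9.9894
Σfm² = 10957.5
Σf(m − x̄)² = Σfm² − (Σfm)²/n = 10957.5 − 939²/94 = 1577.4894
Population variance = 1577.4894 / 94 = 16.7818
Standard deviation = √16.7818 = 4.0966

4.10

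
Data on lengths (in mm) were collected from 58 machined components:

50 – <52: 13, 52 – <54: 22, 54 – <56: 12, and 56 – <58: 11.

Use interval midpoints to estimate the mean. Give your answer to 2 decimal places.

Midpoints: 51, 53, 55, 57
Σfm = 13×51 + 22×53 + 12×55 + 11×57 = 3116
n = Σf = 58
Mean = 3116 / 58 = 53.7241

53.72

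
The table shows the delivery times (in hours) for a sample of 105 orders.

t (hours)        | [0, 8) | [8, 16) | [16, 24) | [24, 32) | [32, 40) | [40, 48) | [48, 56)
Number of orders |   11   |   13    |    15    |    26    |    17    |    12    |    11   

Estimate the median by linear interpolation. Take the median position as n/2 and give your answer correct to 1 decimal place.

28.2

Cumulative frequencies: 11, 24, 39, 65, 82, 94, 105
n = 105; position = n/2 = 52.5.
This falls in the class [24, 32): L = 24, F = 39, f = 26, h = 8.
Median ≈ 24 + ((52.5 − 39) / 26) × 8 = 28.1538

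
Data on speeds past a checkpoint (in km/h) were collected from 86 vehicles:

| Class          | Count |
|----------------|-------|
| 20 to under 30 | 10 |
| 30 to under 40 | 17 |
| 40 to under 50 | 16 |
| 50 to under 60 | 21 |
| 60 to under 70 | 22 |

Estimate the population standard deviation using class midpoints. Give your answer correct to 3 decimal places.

13.506

Midpoints: 25, 35, 45, 55, 65
n = 86, Σfm = 4150, mean = 48.2558
Σfm² = 215950
Σf(m − x̄)² = Σfm² − (Σfm)²/n = 215950 − 4150²/86 = 15688.3721
Population variance = 15688.3721 / 86 = 182.4229
Standard deviation = √182.4229 = 13.5064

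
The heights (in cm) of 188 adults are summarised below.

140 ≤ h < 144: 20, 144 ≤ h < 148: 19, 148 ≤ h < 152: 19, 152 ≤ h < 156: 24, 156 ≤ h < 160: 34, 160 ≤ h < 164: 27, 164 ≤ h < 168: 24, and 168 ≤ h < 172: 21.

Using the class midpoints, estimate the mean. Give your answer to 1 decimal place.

156.7

Midpoints: 142, 146, 150, 154, 158, 162, 166, 170
Σfm = 20×142 + 19×146 + 19×150 + 24×154 + 34×158 + 27×162 + 24×166 + 21×170 = 29460
n = Σf = 188
Mean = 29460 / 188 = 156.7021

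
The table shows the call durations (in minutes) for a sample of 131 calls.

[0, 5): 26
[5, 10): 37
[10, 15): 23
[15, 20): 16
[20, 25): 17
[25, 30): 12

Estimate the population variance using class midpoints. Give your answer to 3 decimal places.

Midpoints: 2.5, 7.5, 12.5, 17.5, 22.5, 27.5
n = 131, Σfm = 1622.5, mean = 12.3855
Σfm² = 28418.75
Σf(m − x̄)² = Σfm² − (Σfm)²/n = 28418.75 − 1622.5²/131 = 8323.2824
Population variance = 8323.2824 / 131 = 63.5365

63.537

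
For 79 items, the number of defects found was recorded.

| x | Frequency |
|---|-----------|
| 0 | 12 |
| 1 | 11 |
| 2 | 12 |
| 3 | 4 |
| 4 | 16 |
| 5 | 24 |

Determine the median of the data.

4

Cumulative frequencies: 12, 23, 35, 39, 55, 79
n = 79, so the median is the value in position (n+1)/2 = 40.
Position 40 falls at value 4.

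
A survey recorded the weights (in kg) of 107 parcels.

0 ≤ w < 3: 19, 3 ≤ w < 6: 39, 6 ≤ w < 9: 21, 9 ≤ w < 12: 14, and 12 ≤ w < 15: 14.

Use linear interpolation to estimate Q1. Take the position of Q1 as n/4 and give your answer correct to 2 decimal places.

Cumulative frequencies: 19, 58, 79, 93, 107
n = 107; position = n/4 = 26.75.
This falls in the class 3 ≤ w < 6: L = 3, F = 19, f = 39, h = 3.
Lower quartile ≈ 3 + ((26.75 − 19) / 39) × 3 = 3.5962

3.60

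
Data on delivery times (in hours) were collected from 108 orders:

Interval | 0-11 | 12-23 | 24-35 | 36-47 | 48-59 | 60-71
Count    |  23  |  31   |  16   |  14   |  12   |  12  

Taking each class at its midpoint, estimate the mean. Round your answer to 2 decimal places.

Midpoints: 5.5, 17.5, 29.5, 41.5, 53.5, 65.5
Σfm = 23×5.5 + 31×17.5 + 16×29.5 + 14×41.5 + 12×53.5 + 12×65.5 = 3150
n = Σf = 108
Mean = 3150 / 108 = 29.1667

29.17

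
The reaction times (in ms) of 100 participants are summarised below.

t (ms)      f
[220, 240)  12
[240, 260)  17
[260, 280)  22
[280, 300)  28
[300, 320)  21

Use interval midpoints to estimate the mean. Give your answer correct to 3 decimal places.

Midpoints: 230, 250, 270, 290, 310
Σfm = 12×230 + 17×250 + 22×270 + 28×290 + 21×310 = 27580
n = Σf = 100
Mean = 27580 / 100 = 275.8000

275.800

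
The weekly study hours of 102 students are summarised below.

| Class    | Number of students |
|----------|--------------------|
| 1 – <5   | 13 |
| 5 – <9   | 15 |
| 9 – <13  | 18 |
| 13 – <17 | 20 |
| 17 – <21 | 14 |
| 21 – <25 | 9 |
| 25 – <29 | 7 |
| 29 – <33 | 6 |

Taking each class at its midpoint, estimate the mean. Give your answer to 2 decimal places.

Midpoints: 3, 7, 11, 15, 19, 23, 27, 31
Σfm = 13×3 + 15×7 + 18×11 + 20×15 + 14×19 + 9×23 + 7×27 + 6×31 = 1490
n = Σf = 102
Mean = 1490 / 102 = 14.6078

14.61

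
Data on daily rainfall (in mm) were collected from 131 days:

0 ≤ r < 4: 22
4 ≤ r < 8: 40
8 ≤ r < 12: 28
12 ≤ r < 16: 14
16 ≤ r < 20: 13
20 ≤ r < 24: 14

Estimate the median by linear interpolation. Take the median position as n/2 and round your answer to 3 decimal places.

8.500

Cumulative frequencies: 22, 62, 90, 104, 117, 131
n = 131; position = n/2 = 65.5.
This falls in the class 8 ≤ r < 12: L = 8, F = 62, f = 28, h = 4.
Median ≈ 8 + ((65.5 − 62) / 28) × 4 = 8.5000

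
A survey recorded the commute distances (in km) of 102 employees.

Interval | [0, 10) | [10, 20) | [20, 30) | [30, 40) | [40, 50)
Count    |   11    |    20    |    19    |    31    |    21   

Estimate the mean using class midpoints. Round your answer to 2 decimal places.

Midpoints: 5, 15, 25, 35, 45
Σfm = 11×5 + 20×15 + 19×25 + 31×35 + 21×45 = 2860
n = Σf = 102
Mean = 2860 / 102 = 28.0392

28.04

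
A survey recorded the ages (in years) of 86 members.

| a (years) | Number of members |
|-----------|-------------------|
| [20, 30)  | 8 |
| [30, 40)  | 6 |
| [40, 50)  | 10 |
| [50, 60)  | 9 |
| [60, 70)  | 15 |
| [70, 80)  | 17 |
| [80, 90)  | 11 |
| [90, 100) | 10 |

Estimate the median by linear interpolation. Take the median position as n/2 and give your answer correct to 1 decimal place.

66.7

Cumulative frequencies: 8, 14, 24, 33, 48, 65, 76, 86
n = 86; position = n/2 = 43.
This falls in the class [60, 70): L = 60, F = 33, f = 15, h = 10.
Median ≈ 60 + ((43 − 33) / 15) × 10 = 66.6667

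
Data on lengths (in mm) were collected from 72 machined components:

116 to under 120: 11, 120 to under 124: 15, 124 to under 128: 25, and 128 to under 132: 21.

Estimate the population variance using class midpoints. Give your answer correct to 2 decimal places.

16.99

Midpoints: 118, 122, 126, 130
n = 72, Σfm = 9008, mean = 125.1111
Σfm² = 1128224
Σf(m − x̄)² = Σfm² − (Σfm)²/n = 1128224 − 9008²/72 = 1223.1111
Population variance = 1223.1111 / 72 = 16.9877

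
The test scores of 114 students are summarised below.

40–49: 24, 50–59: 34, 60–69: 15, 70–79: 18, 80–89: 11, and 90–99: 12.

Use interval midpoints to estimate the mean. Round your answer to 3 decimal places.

Midpoints: 44.5, 54.5, 64.5, 74.5, 84.5, 94.5
Σfm = 24×44.5 + 34×54.5 + 15×64.5 + 18×74.5 + 11×84.5 + 12×94.5 = 7293
n = Σf = 114
Mean = 7293 / 114 = 63.9737

63.974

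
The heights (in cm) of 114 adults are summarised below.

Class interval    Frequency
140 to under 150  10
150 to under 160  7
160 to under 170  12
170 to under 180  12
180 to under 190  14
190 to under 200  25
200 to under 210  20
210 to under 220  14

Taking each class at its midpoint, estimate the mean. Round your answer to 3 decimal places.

185.877

Midpoints: 145, 155, 165, 175, 185, 195, 205, 215
Σfm = 10×145 + 7×155 + 12×165 + 12×175 + 14×185 + 25×195 + 20×205 + 14×215 = 21190
n = Σf = 114
Mean = 21190 / 114 = 185.8772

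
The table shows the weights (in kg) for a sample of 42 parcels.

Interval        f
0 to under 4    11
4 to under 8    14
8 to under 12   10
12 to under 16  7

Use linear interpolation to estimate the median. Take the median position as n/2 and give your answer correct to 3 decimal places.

6.857

Cumulative frequencies: 11, 25, 35, 42
n = 42; position = n/2 = 21.
This falls in the class 4 to under 8: L = 4, F = 11, f = 14, h = 4.
Median ≈ 4 + ((21 − 11) / 14) × 4 = 6.8571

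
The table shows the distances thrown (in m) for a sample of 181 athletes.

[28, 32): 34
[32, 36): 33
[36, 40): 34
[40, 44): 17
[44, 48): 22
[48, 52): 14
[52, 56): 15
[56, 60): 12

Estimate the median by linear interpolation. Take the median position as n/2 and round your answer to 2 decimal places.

Cumulative frequencies: 34, 67, 101, 118, 140, 154, 169, 181
n = 181; position = n/2 = 90.5.
This falls in the class [36, 40): L = 36, F = 67, f = 34, h = 4.
Median ≈ 36 + ((90.5 − 67) / 34) × 4 = 38.7647

38.76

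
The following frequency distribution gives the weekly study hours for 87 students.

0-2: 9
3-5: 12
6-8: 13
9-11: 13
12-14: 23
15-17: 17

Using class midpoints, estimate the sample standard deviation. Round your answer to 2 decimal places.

4.93

Midpoints: 1, 4, 7, 10, 13, 16
n = 87, Σfm = 849, mean = 9.7586
Σfm² = 10377
Σf(m − x̄)² = Σfm² − (Σfm)²/n = 10377 − 849²/87 = 2091.9310
Sample variance = 2091.9310 / 86 = 24.3248
Standard deviation = √24.3248 = 4.9320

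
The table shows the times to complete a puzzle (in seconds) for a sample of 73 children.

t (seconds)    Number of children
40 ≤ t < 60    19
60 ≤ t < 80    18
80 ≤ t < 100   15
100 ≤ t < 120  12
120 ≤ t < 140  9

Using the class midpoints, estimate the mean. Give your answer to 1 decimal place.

Midpoints: 50, 70, 90, 110, 130
Σfm = 19×50 + 18×70 + 15×90 + 12×110 + 9×130 = 6050
n = Σf = 73
Mean = 6050 / 73 = 82.8767

82.9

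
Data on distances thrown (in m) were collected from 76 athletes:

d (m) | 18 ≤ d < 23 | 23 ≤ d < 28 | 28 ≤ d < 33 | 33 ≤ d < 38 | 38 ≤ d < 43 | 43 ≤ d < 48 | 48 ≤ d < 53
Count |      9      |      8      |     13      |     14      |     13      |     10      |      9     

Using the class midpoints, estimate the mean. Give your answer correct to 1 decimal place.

35.8

Midpoints: 20.5, 25.5, 30.5, 35.5, 40.5, 45.5, 50.5
Σfm = 9×20.5 + 8×25.5 + 13×30.5 + 14×35.5 + 13×40.5 + 10×45.5 + 9×50.5 = 2718
n = Σf = 76
Mean = 2718 / 76 = 35.7632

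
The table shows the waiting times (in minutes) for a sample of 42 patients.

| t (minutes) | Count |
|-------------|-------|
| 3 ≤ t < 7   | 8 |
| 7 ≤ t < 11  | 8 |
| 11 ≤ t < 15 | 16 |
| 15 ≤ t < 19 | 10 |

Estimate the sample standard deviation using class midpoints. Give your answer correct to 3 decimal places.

Midpoints: 5, 9, 13, 17
n = 42, Σfm = 490, mean = 11.6667
Σfm² = 6442
Σf(m − x̄)² = Σfm² − (Σfm)²/n = 6442 − 490²/42 = 725.3333
Sample variance = 725.3333 / 41 = 17.6911
Standard deviation = √17.6911 = 4.2061

4.206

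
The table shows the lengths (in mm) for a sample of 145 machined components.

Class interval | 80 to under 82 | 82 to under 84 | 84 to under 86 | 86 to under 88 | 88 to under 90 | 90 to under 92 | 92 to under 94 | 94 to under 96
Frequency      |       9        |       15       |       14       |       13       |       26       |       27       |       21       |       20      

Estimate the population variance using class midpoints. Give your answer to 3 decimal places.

17.618

Midpoints: 81, 83, 85, 87, 89, 91, 93, 95
n = 145, Σfm = 12919, mean = 89.0966
Σfm² = 1153593
Σf(m − x̄)² = Σfm² − (Σfm)²/n = 1153593 − 12919²/145 = 2554.6483
Population variance = 2554.6483 / 145 = 17.6183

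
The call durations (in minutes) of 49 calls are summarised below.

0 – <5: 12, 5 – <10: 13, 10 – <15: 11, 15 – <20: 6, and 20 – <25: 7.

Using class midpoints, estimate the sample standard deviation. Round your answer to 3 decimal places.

6.812

Midpoints: 2.5, 7.5, 12.5, 17.5, 22.5
n = 49, Σfm = 527.5, mean = 10.7653
Σfm² = 7906.25
Σf(m − x̄)² = Σfm² − (Σfm)²/n = 7906.25 − 527.5²/49 = 2227.5510
Sample variance = 2227.5510 / 48 = 46.4073
Standard deviation = √46.4073 = 6.8123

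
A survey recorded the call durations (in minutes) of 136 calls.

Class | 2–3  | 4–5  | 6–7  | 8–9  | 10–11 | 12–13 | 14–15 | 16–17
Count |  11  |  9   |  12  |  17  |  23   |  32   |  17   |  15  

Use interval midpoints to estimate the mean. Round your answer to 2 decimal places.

10.49

Midpoints: 2.5, 4.5, 6.5, 8.5, 10.5, 12.5, 14.5, 16.5
Σfm = 11×2.5 + 9×4.5 + 12×6.5 + 17×8.5 + 23×10.5 + 32×12.5 + 17×14.5 + 15×16.5 = 1426
n = Σf = 136
Mean = 1426 / 136 = 10.4853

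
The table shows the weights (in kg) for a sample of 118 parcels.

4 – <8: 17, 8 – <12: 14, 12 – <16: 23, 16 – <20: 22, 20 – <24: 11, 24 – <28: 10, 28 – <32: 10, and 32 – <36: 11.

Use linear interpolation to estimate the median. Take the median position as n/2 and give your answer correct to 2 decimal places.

16.91

Cumulative frequencies: 17, 31, 54, 76, 87, 97, 107, 118
n = 118; position = n/2 = 59.
This falls in the class 16 – <20: L = 16, F = 54, f = 22, h = 4.
Median ≈ 16 + ((59 − 54) / 22) × 4 = 16.9091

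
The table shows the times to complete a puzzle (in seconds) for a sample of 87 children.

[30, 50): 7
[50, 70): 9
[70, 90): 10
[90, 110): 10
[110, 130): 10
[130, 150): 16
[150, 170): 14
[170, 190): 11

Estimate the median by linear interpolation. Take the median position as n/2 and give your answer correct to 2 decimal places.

Cumulative frequencies: 7, 16, 26, 36, 46, 62, 76, 87
n = 87; position = n/2 = 43.5.
This falls in the class [110, 130): L = 110, F = 36, f = 10, h = 20.
Median ≈ 110 + ((43.5 − 36) / 10) × 20 = 125.0000

125.00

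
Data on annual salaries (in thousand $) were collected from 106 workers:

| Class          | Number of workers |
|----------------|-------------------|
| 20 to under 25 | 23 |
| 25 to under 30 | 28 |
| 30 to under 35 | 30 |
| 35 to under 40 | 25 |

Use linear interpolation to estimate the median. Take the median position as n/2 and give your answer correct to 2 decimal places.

30.33

Cumulative frequencies: 23, 51, 81, 106
n = 106; position = n/2 = 53.
This falls in the class 30 to under 35: L = 30, F = 51, f = 30, h = 5.
Median ≈ 30 + ((53 − 51) / 30) × 5 = 30.3333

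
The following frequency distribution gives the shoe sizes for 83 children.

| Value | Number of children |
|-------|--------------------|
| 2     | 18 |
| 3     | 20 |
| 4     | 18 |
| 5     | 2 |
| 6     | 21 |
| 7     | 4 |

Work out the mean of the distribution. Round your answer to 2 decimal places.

4.00

Values: 2, 3, 4, 5, 6, 7
Σfx = 18×2 + 20×3 + 18×4 + 2×5 + 21×6 + 4×7 = 332
n = Σf = 83
Mean = 332 / 83 = 4.0000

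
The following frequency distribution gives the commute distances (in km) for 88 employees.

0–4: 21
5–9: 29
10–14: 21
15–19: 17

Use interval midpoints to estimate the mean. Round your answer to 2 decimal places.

8.93

Midpoints: 2, 7, 12, 17
Σfm = 21×2 + 29×7 + 21×12 + 17×17 = 786
n = Σf = 88
Mean = 786 / 88 = 8.9318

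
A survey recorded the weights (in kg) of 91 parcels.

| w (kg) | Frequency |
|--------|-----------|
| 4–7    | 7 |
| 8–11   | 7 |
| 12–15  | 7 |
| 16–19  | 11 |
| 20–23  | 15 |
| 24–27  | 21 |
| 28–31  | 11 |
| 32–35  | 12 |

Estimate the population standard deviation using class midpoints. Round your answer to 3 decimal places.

Midpoints: 5.5, 9.5, 13.5, 17.5, 21.5, 25.5, 29.5, 33.5
n = 91, Σfm = 1976.5, mean = 21.7198
Σfm² = 49116.75
Σf(m − x̄)² = Σfm² − (Σfm)²/n = 49116.75 − 1976.5²/91 = 6187.6044
Population variance = 6187.6044 / 91 = 67.9957
Standard deviation = √67.9957 = 8.2459

8.246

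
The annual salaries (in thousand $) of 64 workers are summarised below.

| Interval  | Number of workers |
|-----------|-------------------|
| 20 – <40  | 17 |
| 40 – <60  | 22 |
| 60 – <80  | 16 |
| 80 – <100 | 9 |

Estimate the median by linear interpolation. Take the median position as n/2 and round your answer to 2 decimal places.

53.64

Cumulative frequencies: 17, 39, 55, 64
n = 64; position = n/2 = 32.
This falls in the class 40 – <60: L = 40, F = 17, f = 22, h = 20.
Median ≈ 40 + ((32 − 17) / 22) × 20 = 53.6364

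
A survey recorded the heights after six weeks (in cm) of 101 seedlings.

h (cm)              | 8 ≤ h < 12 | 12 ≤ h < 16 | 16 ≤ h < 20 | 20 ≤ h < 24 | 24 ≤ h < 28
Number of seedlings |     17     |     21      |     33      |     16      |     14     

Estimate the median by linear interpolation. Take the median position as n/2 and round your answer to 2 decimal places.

17.52

Cumulative frequencies: 17, 38, 71, 87, 101
n = 101; position = n/2 = 50.5.
This falls in the class 16 ≤ h < 20: L = 16, F = 38, f = 33, h = 4.
Median ≈ 16 + ((50.5 − 38) / 33) × 4 = 17.5152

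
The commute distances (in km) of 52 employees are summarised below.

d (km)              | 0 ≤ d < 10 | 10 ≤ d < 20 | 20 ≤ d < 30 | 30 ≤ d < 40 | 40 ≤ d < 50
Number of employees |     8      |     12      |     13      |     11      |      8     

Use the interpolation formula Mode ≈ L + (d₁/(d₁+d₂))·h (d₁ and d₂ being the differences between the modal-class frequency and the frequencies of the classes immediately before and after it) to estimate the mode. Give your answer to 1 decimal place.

23.3

Modal class: 20 ≤ d < 30 (highest frequency 13).
d₁ = 13 − 12 = 1, d₂ = 13 − 11 = 2
Mode ≈ 20 + (1/(1+2)) × 10 = 20 + 3.3333 = 23.3333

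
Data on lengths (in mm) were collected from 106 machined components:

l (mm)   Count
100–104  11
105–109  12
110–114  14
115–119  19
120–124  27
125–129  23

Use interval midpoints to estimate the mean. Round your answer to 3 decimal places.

Midpoints: 102, 107, 112, 117, 122, 127
Σfm = 11×102 + 12×107 + 14×112 + 19×117 + 27×122 + 23×127 = 12412
n = Σf = 106
Mean = 12412 / 106 = 117.0943

117.094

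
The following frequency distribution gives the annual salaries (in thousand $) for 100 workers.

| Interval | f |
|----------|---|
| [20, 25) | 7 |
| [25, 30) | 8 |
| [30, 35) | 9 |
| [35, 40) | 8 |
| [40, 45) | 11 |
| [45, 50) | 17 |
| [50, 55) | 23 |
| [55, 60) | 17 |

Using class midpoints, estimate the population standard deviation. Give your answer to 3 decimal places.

Midpoints: 22.5, 27.5, 32.5, 37.5, 42.5, 47.5, 52.5, 57.5
n = 100, Σfm = 4430, mean = 44.3000
Σfm² = 208175
Σf(m − x̄)² = Σfm² − (Σfm)²/n = 208175 − 4430²/100 = 11926.0000
Population variance = 11926.0000 / 100 = 119.2600
Standard deviation = √119.2600 = 10.9206

10.921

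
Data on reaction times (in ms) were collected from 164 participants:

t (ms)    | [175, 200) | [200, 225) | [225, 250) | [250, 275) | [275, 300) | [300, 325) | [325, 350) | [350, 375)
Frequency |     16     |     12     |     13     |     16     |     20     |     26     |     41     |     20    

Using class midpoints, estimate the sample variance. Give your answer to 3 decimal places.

3059.348

Midpoints: 187.5, 212.5, 237.5, 262.5, 287.5, 312.5, 337.5, 362.5
n = 164, Σfm = 47800, mean = 291.4634
Σfm² = 14430625
Σf(m − x̄)² = Σfm² − (Σfm)²/n = 14430625 − 47800²/164 = 498673.7805
Sample variance = 498673.7805 / 163 = 3059.3483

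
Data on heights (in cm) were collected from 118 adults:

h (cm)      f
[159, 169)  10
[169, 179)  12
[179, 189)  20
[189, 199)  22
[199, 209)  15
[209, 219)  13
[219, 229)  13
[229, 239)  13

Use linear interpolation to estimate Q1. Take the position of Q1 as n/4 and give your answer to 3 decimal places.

182.750

Cumulative frequencies: 10, 22, 42, 64, 79, 92, 105, 118
n = 118; position = n/4 = 29.5.
This falls in the class [179, 189): L = 179, F = 22, f = 20, h = 10.
Lower quartile ≈ 179 + ((29.5 − 22) / 20) × 10 = 182.7500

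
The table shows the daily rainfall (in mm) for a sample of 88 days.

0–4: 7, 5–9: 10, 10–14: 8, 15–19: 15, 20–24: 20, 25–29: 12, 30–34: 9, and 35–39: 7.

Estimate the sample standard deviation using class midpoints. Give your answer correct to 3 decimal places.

9.936

Midpoints: 2, 7, 12, 17, 22, 27, 32, 37
n = 88, Σfm = 1746, mean = 19.8409
Σfm² = 43232
Σf(m − x̄)² = Σfm² − (Σfm)²/n = 43232 − 1746²/88 = 8589.7727
Sample variance = 8589.7727 / 87 = 98.7330
Standard deviation = √98.7330 = 9.9364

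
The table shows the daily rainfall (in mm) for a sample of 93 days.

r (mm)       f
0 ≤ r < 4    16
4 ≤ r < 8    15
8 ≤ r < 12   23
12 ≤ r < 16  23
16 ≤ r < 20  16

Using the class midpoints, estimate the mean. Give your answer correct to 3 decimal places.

10.344

Midpoints: 2, 6, 10, 14, 18
Σfm = 16×2 + 15×6 + 23×10 + 23×14 + 16×18 = 962
n = Σf = 93
Mean = 962 / 93 = 10.3441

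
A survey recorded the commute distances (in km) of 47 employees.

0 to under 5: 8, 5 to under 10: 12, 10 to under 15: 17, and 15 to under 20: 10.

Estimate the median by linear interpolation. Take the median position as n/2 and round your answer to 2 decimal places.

11.03

Cumulative frequencies: 8, 20, 37, 47
n = 47; position = n/2 = 23.5.
This falls in the class 10 to under 15: L = 10, F = 20, f = 17, h = 5.
Median ≈ 10 + ((23.5 − 20) / 17) × 5 = 11.0294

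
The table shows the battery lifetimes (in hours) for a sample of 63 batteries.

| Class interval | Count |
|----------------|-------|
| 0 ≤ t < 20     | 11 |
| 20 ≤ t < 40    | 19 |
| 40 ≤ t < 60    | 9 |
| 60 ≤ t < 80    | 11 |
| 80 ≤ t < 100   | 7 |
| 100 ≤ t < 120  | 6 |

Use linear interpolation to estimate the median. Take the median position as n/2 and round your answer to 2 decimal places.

43.33

Cumulative frequencies: 11, 30, 39, 50, 57, 63
n = 63; position = n/2 = 31.5.
This falls in the class 40 ≤ t < 60: L = 40, F = 30, f = 9, h = 20.
Median ≈ 40 + ((31.5 − 30) / 9) × 20 = 43.3333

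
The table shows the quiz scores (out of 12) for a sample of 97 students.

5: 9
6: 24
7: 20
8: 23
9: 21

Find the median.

7

Cumulative frequencies: 9, 33, 53, 76, 97
n = 97, so the median is the value in position (n+1)/2 = 49.
Position 49 falls at value 7.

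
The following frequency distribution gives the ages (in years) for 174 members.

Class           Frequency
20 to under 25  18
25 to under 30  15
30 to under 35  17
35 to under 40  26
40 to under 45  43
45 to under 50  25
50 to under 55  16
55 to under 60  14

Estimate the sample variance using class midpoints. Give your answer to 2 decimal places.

Midpoints: 22.5, 27.5, 32.5, 37.5, 42.5, 47.5, 52.5, 57.5
n = 174, Σfm = 7005, mean = 40.2586
Σfm² = 299437.5
Σf(m − x̄)² = Σfm² − (Σfm)²/n = 299437.5 − 7005²/174 = 17425.8621
Sample variance = 17425.8621 / 173 = 100.7275

100.73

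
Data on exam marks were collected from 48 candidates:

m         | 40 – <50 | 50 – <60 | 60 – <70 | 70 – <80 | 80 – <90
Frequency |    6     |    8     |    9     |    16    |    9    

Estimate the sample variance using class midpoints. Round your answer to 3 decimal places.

Midpoints: 45, 55, 65, 75, 85
n = 48, Σfm = 3260, mean = 67.9167
Σfm² = 229400
Σf(m − x̄)² = Σfm² − (Σfm)²/n = 229400 − 3260²/48 = 7991.6667
Sample variance = 7991.6667 / 47 = 170.0355

170.035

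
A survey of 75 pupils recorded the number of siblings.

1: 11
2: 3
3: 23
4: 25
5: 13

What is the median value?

Cumulative frequencies: 11, 14, 37, 62, 75
n = 75, so the median is the value in position (n+1)/2 = 38.
Position 38 falls at value 4.

4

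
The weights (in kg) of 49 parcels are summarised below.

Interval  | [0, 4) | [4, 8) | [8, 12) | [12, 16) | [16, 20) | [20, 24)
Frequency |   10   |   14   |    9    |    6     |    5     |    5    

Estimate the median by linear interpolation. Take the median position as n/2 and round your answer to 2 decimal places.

Cumulative frequencies: 10, 24, 33, 39, 44, 49
n = 49; position = n/2 = 24.5.
This falls in the class [8, 12): L = 8, F = 24, f = 9, h = 4.
Median ≈ 8 + ((24.5 − 24) / 9) × 4 = 8.2222

8.22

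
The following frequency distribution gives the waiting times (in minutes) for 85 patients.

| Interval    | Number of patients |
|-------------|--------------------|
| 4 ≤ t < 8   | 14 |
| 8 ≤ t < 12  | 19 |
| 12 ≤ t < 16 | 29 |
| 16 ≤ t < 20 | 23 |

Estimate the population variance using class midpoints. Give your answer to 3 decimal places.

17.171

Midpoints: 6, 10, 14, 18
n = 85, Σfm = 1094, mean = 12.8706
Σfm² = 15540
Σf(m − x̄)² = Σfm² − (Σfm)²/n = 15540 − 1094²/85 = 1459.5765
Population variance = 1459.5765 / 85 = 17.1715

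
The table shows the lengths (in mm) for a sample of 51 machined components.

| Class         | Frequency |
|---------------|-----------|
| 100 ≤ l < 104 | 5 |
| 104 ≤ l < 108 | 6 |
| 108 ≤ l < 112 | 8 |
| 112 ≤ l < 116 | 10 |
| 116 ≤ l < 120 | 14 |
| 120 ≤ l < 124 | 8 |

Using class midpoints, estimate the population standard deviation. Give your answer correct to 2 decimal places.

Midpoints: 102, 106, 110, 114, 118, 122
n = 51, Σfm = 5794, mean = 113.6078
Σfm² = 660204
Σf(m − x̄)² = Σfm² − (Σfm)²/n = 660204 − 5794²/51 = 1960.1569
Population variance = 1960.1569 / 51 = 38.4344
Standard deviation = √38.4344 = 6.1996

6.20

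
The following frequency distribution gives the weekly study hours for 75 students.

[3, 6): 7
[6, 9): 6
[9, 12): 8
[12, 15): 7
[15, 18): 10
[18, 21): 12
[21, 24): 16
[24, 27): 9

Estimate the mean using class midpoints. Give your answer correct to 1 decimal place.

16.6

Midpoints: 4.5, 7.5, 10.5, 13.5, 16.5, 19.5, 22.5, 25.5
Σfm = 7×4.5 + 6×7.5 + 8×10.5 + 7×13.5 + 10×16.5 + 12×19.5 + 16×22.5 + 9×25.5 = 1243.5
n = Σf = 75
Mean = 1243.5 / 75 = 16.5800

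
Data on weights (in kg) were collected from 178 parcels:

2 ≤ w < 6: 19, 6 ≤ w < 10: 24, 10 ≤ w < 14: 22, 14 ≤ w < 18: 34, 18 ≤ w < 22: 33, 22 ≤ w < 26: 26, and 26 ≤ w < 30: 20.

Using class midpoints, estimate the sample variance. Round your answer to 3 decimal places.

Midpoints: 4, 8, 12, 16, 20, 24, 28
n = 178, Σfm = 2920, mean = 16.4045
Σfm² = 57568
Σf(m − x̄)² = Σfm² − (Σfm)²/n = 57568 − 2920²/178 = 9666.8764
Sample variance = 9666.8764 / 177 = 54.6151

54.615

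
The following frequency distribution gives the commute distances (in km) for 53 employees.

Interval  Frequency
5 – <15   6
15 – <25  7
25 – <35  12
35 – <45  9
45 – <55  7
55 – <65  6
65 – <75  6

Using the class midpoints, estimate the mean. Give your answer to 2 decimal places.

38.68

Midpoints: 10, 20, 30, 40, 50, 60, 70
Σfm = 6×10 + 7×20 + 12×30 + 9×40 + 7×50 + 6×60 + 6×70 = 2050
n = Σf = 53
Mean = 2050 / 53 = 38.6792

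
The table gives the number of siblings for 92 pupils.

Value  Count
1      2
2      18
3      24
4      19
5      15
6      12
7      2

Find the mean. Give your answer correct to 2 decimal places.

3.77

Values: 1, 2, 3, 4, 5, 6, 7
Σfx = 2×1 + 18×2 + 24×3 + 19×4 + 15×5 + 12×6 + 2×7 = 347
n = Σf = 92
Mean = 347 / 92 = 3.7717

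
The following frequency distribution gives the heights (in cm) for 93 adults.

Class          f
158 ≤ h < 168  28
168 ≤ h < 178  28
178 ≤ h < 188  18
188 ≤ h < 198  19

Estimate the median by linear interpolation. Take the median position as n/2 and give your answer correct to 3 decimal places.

174.607

Cumulative frequencies: 28, 56, 74, 93
n = 93; position = n/2 = 46.5.
This falls in the class 168 ≤ h < 178: L = 168, F = 28, f = 28, h = 10.
Median ≈ 168 + ((46.5 − 28) / 28) × 10 = 174.6071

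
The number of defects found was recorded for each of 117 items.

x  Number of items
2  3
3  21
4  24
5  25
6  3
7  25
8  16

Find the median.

5

Cumulative frequencies: 3, 24, 48, 73, 76, 101, 117
n = 117, so the median is the value in position (n+1)/2 = 59.
Position 59 falls at value 5.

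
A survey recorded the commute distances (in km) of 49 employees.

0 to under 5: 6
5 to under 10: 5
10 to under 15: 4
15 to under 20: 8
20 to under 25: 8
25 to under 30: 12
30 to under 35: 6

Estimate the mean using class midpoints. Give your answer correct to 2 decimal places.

19.34

Midpoints: 2.5, 7.5, 12.5, 17.5, 22.5, 27.5, 32.5
Σfm = 6×2.5 + 5×7.5 + 4×12.5 + 8×17.5 + 8×22.5 + 12×27.5 + 6×32.5 = 947.5
n = Σf = 49
Mean = 947.5 / 49 = 19.3367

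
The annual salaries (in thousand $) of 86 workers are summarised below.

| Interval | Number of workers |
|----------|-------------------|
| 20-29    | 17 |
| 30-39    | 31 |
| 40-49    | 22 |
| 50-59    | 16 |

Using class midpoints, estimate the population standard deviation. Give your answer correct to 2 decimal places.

Midpoints: 24.5, 34.5, 44.5, 54.5
n = 86, Σfm = 3337, mean = 38.8023
Σfm² = 138191.5
Σf(m − x̄)² = Σfm² − (Σfm)²/n = 138191.5 − 3337²/86 = 8708.1395
Population variance = 8708.1395 / 86 = 101.2574
Standard deviation = √101.2574 = 10.0627

10.06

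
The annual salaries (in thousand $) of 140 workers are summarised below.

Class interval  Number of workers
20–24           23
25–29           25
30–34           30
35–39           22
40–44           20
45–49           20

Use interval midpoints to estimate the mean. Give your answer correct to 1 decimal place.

33.8

Midpoints: 22, 27, 32, 37, 42, 47
Σfm = 23×22 + 25×27 + 30×32 + 22×37 + 20×42 + 20×47 = 4735
n = Σf = 140
Mean = 4735 / 140 = 33.8214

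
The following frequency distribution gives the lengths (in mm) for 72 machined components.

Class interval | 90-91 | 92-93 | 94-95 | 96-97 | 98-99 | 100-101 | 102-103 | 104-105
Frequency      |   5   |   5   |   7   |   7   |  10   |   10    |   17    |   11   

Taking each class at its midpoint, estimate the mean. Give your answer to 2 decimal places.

Midpoints: 90.5, 92.5, 94.5, 96.5, 98.5, 100.5, 102.5, 104.5
Σfm = 5×90.5 + 5×92.5 + 7×94.5 + 7×96.5 + 10×98.5 + 10×100.5 + 17×102.5 + 11×104.5 = 7134
n = Σf = 72
Mean = 7134 / 72 = 99.0833

99.08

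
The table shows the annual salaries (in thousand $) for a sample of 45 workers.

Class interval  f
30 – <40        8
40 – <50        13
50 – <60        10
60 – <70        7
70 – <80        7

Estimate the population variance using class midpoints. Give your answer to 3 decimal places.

Midpoints: 35, 45, 55, 65, 75
n = 45, Σfm = 2395, mean = 53.2222
Σfm² = 135325
Σf(m − x̄)² = Σfm² − (Σfm)²/n = 135325 − 2395²/45 = 7857.7778
Population variance = 7857.7778 / 45 = 174.6173

174.617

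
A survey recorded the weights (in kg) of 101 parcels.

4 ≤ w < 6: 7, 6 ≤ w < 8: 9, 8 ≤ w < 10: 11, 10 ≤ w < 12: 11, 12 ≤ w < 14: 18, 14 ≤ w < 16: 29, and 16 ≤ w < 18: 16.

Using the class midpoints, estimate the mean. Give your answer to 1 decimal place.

Midpoints: 5, 7, 9, 11, 13, 15, 17
Σfm = 7×5 + 9×7 + 11×9 + 11×11 + 18×13 + 29×15 + 16×17 = 1259
n = Σf = 101
Mean = 1259 / 101 = 12.4653

12.5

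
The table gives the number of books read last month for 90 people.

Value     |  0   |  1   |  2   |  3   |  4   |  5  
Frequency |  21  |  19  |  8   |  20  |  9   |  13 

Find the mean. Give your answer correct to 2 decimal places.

Values: 0, 1, 2, 3, 4, 5
Σfx = 21×0 + 19×1 + 8×2 + 20×3 + 9×4 + 13×5 = 196
n = Σf = 90
Mean = 196 / 90 = 2.1778

2.18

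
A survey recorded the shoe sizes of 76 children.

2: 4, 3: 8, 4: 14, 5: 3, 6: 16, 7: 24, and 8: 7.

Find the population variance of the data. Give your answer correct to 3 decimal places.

Values: 2, 3, 4, 5, 6, 7, 8
n = 76, Σfx = 423, mean = 5.5658
Σfx² = 2587
Σf(x − x̄)² = Σfx² − (Σfx)²/n = 2587 − 423²/76 = 232.6711
Population variance = 232.6711 / 76 = 3.0615

3.061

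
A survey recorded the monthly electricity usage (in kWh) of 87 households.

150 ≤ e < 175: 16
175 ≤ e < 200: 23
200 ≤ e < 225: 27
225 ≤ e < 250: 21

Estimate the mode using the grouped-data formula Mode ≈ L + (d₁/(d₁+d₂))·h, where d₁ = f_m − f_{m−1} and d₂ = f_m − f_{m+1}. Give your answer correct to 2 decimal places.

Modal class: 200 ≤ e < 225 (highest frequency 27).
d₁ = 27 − 23 = 4, d₂ = 27 − 21 = 6
Mode ≈ 200 + (4/(4+6)) × 25 = 200 + 10.0000 = 210.0000

210.00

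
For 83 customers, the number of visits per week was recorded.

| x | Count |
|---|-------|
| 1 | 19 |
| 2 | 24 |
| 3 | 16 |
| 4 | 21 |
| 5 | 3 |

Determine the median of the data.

Cumulative frequencies: 19, 43, 59, 80, 83
n = 83, so the median is the value in position (n+1)/2 = 42.
Position 42 falls at value 2.

2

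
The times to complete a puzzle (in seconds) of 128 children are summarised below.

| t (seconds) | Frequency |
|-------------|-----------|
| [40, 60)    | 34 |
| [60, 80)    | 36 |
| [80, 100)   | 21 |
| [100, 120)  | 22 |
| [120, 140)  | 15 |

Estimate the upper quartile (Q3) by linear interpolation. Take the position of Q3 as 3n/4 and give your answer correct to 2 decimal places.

Cumulative frequencies: 34, 70, 91, 113, 128
n = 128; position = 3n/4 = 96.
This falls in the class [100, 120): L = 100, F = 91, f = 22, h = 20.
Upper quartile ≈ 100 + ((96 − 91) / 22) × 20 = 104.5455

104.55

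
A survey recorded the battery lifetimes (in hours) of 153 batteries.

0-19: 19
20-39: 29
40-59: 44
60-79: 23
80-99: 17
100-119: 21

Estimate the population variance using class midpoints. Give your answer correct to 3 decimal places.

958.537

Midpoints: 9.5, 29.5, 49.5, 69.5, 89.5, 109.5
n = 153, Σfm = 8633.5, mean = 56.4281
Σfm² = 633828.25
Σf(m − x̄)² = Σfm² − (Σfm)²/n = 633828.25 − 8633.5²/153 = 146656.2092
Population variance = 146656.2092 / 153 = 958.5373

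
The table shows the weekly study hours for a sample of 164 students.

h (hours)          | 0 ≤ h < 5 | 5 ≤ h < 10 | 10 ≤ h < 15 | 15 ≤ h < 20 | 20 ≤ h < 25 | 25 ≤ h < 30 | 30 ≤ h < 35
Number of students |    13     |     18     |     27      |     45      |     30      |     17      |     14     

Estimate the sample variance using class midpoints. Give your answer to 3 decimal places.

Midpoints: 2.5, 7.5, 12.5, 17.5, 22.5, 27.5, 32.5
n = 164, Σfm = 2890, mean = 17.6220
Σfm² = 61925
Σf(m − x̄)² = Σfm² − (Σfm)²/n = 61925 − 2890²/164 = 10997.5610
Sample variance = 10997.5610 / 163 = 67.4697

67.470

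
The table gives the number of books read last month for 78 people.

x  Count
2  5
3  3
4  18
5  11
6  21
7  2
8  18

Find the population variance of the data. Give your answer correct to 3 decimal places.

3.147

Values: 2, 3, 4, 5, 6, 7, 8
n = 78, Σfx = 430, mean = 5.5128
Σfx² = 2616
Σf(x − x̄)² = Σfx² − (Σfx)²/n = 2616 − 430²/78 = 245.4872
Population variance = 245.4872 / 78 = 3.1473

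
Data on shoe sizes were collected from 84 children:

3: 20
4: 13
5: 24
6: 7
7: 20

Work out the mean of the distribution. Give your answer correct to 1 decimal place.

4.9

Values: 3, 4, 5, 6, 7
Σfx = 20×3 + 13×4 + 24×5 + 7×6 + 20×7 = 414
n = Σf = 84
Mean = 414 / 84 = 4.9286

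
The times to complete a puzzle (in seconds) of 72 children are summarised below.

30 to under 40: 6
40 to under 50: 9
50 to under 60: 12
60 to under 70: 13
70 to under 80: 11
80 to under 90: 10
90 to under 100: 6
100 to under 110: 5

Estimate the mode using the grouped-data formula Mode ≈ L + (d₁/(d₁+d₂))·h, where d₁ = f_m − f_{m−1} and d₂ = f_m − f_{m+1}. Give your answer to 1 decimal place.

Modal class: 60 to under 70 (highest frequency 13).
d₁ = 13 − 12 = 1, d₂ = 13 − 11 = 2
Mode ≈ 60 + (1/(1+2)) × 10 = 60 + 3.3333 = 63.3333

63.3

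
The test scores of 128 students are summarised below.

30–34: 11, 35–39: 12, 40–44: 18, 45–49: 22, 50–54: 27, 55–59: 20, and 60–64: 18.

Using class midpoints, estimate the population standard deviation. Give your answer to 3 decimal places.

Midpoints: 32, 37, 42, 47, 52, 57, 62
n = 128, Σfm = 6246, mean = 48.7969
Σfm² = 315222
Σf(m − x̄)² = Σfm² − (Σfm)²/n = 315222 − 6246²/128 = 10436.7188
Population variance = 10436.7188 / 128 = 81.5369
Standard deviation = √81.5369 = 9.0298

9.030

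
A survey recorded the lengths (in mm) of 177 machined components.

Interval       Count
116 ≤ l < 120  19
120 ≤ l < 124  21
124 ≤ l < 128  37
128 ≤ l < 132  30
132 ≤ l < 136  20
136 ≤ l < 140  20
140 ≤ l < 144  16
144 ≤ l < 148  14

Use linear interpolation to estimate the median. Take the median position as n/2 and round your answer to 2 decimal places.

Cumulative frequencies: 19, 40, 77, 107, 127, 147, 163, 177
n = 177; position = n/2 = 88.5.
This falls in the class 128 ≤ l < 132: L = 128, F = 77, f = 30, h = 4.
Median ≈ 128 + ((88.5 − 77) / 30) × 4 = 129.5333

129.53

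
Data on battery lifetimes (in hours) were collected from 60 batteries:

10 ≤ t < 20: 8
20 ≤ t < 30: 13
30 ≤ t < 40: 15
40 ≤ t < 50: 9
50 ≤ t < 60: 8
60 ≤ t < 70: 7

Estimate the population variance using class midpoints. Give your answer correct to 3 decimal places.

Midpoints: 15, 25, 35, 45, 55, 65
n = 60, Σfm = 2270, mean = 37.8333
Σfm² = 100300
Σf(m − x̄)² = Σfm² − (Σfm)²/n = 100300 − 2270²/60 = 14418.3333
Population variance = 14418.3333 / 60 = 240.3056

240.306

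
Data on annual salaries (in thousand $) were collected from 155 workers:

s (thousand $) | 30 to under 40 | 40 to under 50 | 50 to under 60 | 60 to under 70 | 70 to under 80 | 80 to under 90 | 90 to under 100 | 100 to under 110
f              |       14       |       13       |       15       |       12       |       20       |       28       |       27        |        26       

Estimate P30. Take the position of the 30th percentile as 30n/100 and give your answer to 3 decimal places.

Cumulative frequencies: 14, 27, 42, 54, 74, 102, 129, 155
n = 155; position = 30n/100 = 46.5.
This falls in the class 60 to under 70: L = 60, F = 42, f = 12, h = 10.
30th percentile ≈ 60 + ((46.5 − 42) / 12) × 10 = 63.7500

63.750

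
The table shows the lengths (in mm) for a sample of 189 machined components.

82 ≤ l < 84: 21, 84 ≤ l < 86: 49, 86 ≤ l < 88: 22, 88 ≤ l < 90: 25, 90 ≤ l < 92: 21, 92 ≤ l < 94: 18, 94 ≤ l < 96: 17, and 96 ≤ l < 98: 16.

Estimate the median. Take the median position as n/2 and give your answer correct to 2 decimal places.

88.20

Cumulative frequencies: 21, 70, 92, 117, 138, 156, 173, 189
n = 189; position = n/2 = 94.5.
This falls in the class 88 ≤ l < 90: L = 88, F = 92, f = 25, h = 2.
Median ≈ 88 + ((94.5 − 92) / 25) × 2 = 88.2000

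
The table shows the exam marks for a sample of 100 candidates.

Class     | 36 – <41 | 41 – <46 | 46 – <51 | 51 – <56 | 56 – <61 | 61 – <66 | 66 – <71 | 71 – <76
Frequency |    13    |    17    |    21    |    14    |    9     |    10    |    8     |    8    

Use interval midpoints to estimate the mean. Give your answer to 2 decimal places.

Midpoints: 38.5, 43.5, 48.5, 53.5, 58.5, 63.5, 68.5, 73.5
Σfm = 13×38.5 + 17×43.5 + 21×48.5 + 14×53.5 + 9×58.5 + 10×63.5 + 8×68.5 + 8×73.5 = 5305
n = Σf = 100
Mean = 5305 / 100 = 53.0500

53.05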